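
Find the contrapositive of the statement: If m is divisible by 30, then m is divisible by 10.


Original: If m is divisible by 30, then m is divisible by 10
Contrapositive: If ¬Q, then ¬P
Negate Q: not (m is divisible by 10)
Negate P: not (m is divisible by 30)

If not (m is divisible by 10), then not (m is divisible by 30).


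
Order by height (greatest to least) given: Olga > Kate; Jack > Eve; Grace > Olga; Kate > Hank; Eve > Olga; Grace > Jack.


Constraints: Olga > Kate; Jack > Eve; Grace > Olga; Kate > Hank; Eve > Olga; Grace > Jack
Method: at each step, the next-highest is the one remaining person who never appears on the smaller side of a constraint between remaining people.
  Step 1: remaining {Olga, Hank, Grace, Kate, Jack, Eve}; on the smaller side: {Olga, Hank, Kate, Jack, Eve} → Grace is next (Grace > Olga; Grace > Jack).
  Step 2: remaining {Olga, Hank, Kate, Jack, Eve}; on the smaller side: {Olga, Hank, Kate, Eve} → Jack is next (Jack > Eve).
  Step 3: remaining {Olga, Hank, Kate, Eve}; on the smaller side: {Olga, Hank, Kate} → Eve is next (Eve > Olga).
  Step 4: remaining {Olga, Hank, Kate}; on the smaller side: {Hank, Kate} → Olga is next (Olga > Kate).
  Step 5: remaining {Hank, Kate}; on the smaller side: {Hank} → Kate is next (Kate > Hank).
  Step 6: only Hank remains → lowest.
Final ranking (highest to lowest):

Grace > Jack > Eve > Olga > Kate > Hank


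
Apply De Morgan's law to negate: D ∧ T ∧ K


De Morgan's law: ¬(P ∧ Q ∧ R) ≡ ¬P ∨ ¬Q ∨ ¬R
¬(D ∧ T ∧ K) = ¬D ∨ ¬T ∨ ¬K

¬D ∨ ¬T ∨ ¬K


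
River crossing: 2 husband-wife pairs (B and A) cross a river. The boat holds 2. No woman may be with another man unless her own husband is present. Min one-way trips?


Label couples B and A.
1. WB+WA → (far: WB,WA; near: HB,HA)
2. WB ←   (far: WA; near: HB,HA,WB)
3. HB+HA → (far: HB,HA,WA; near: WB)
4. HB ←   (far: HA,WA; near: HB,WB)  — HB returns, since WB is alone on near bank
5. HB+WB → (far: all four; near: empty)
Every state respects the constraint.
Minimum trips = 5

5


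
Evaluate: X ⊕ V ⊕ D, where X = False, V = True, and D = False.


X = False, V = True, D = False
Step 1: X ⊕ V = False XOR True = True
Step 2: True ⊕ D = True XOR False = True
XOR is true when an odd number of operands are true.

True


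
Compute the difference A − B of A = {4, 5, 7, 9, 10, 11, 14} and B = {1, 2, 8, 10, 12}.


A = {4, 5, 7, 9, 10, 11, 14}
B = {1, 2, 8, 10, 12}
Operation: difference A − B
In A but not B: 4, 5, 7, 9, 11, 14

{4, 5, 7, 9, 11, 14}


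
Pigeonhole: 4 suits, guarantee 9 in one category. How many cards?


Pigeonhole: to guarantee k in one of n categories, need (k-1)×n + 1.
k = 9, n = 4
Minimum = (9-1) × 4 + 1 = 8 × 4 + 1

33


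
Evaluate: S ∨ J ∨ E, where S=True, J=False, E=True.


S = True, J = False, E = True
Expression: S ∨ J ∨ E
Step 1: S ∨ J = True OR False = True
Step 2: (True) ∨ E = True OR True = True

True


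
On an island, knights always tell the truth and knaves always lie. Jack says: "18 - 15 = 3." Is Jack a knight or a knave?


Statement: "18 - 15 = 3."
Actual: 18 - 15 = 3
Claimed: 3
Statement is TRUE → Jack tells the truth → Knight

Knight


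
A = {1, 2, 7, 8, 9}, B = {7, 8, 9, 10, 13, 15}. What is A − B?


A = {1, 2, 7, 8, 9}
B = {7, 8, 9, 10, 13, 15}
Operation: difference A − B
In A but not B: 1, 2

{1, 2}


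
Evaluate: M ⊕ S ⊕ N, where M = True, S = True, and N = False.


M = True, S = True, N = False
Step 1: M ⊕ S = True XOR True = False
Step 2: False ⊕ N = False XOR False = False
XOR is true when an odd number of operands are true.

False


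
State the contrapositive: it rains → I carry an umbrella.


Original: If it rains, then I carry an umbrella
Contrapositive: If ¬Q, then ¬P
Negate Q: not (I carry an umbrella)
Negate P: not (it rains)

If not (I carry an umbrella), then not (it rains).


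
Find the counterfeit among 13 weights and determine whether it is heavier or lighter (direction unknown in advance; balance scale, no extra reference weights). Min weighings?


Let n = 13. 26 possibilities (n weights × lighter/heavier); each weighing has 3 outcomes.
Bound for k weighings: say the first weighing puts j weights on each pan. If it tips, the 2j weighed weights remain suspects (each with a known direction) and k-1 weighings give 3^(k-1) outcomes; 3^(k-1) is odd, so 2j ≤ 3^(k-1) - 1. If it balances, the n - 2j unweighed weights remain with direction unknown: 2(n - 2j) ≤ 3^(k-1) - 1 by the same parity argument. Adding, n ≤ (3^(k-1) - 1) + (3^(k-1) - 1)/2 = (3^k - 3)/2, and the classical three-group strategy achieves this (3 weights in 2 weighings, 12 in 3, 39 in 4, 120 in 5).
So we need the smallest k with (3^k - 3)/2 ≥ 13.
k = 3: (3^3 - 3)/2 = 12 < 13 ✗
k = 4: (3^4 - 3)/2 = 39 ≥ 13 ✓

4


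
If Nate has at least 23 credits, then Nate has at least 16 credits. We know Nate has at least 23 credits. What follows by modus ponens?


Modus ponens: P → Q, P ⊢ Q
P: Nate has at least 23 credits
Q: Nate has at least 16 credits
We have P → Q and P is true.
By modus ponens, Q must be true.

Nate has at least 16 credits


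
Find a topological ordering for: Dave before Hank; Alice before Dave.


Constraints: Dave before Hank; Alice before Dave
Method: repeatedly schedule the remaining task that has no remaining task required before it.
  Step 1: remaining {Alice, Hank, Dave}; every task except Alice still has a predecessor pending → schedule Alice.
  Step 2: remaining {Hank, Dave}; every task except Dave still has a predecessor pending → schedule Dave.
  Step 3: only Hank remains → schedule Hank.
Resulting order:

Alice → Dave → Hank


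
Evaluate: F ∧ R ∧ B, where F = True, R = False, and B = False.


F = True, R = False, B = False
Step 1: F ∧ R = True AND False = False
Step 2: (False) ∧ B = (False) AND False = False
AND is true only when ALL operands are true.

False


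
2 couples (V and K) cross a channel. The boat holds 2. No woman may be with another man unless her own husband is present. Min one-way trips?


Label couples V and K.
1. WV+WK → (far: WV,WK; near: HV,HK)
2. WV ←   (far: WK; near: HV,HK,WV)
3. HV+HK → (far: HV,HK,WK; near: WV)
4. HV ←   (far: HK,WK; near: HV,WV)  — HV returns, since WV is alone on near bank
5. HV+WV → (far: all four; near: empty)
Every state respects the constraint.
Minimum trips = 5

5


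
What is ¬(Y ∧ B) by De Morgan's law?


De Morgan's law: ¬(P ∧ Q) ≡ ¬P ∨ ¬Q
¬(Y ∧ B) = ¬Y ∨ ¬B

¬Y ∨ ¬B


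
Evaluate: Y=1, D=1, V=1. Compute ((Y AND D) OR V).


Y AND D = 1&1 = 1
1 OR 1 = 1

1


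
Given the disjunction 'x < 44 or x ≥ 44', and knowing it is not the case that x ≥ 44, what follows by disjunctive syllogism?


Disjunctive syllogism: P ∨ Q, ¬P ⊢ Q
Disjunction: x < 44 ∨ x ≥ 44
We know it is not the case that x ≥ 44.
By disjunctive syllogism, the other disjunct must be true.

x < 44


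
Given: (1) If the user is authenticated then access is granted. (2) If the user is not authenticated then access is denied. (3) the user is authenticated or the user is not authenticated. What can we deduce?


Constructive dilemma: (P → Q) ∧ (R → S), P ∨ R ⊢ Q ∨ S
Premise 1: the user is authenticated → access is granted
Premise 2: the user is not authenticated → access is denied
Premise 3: the user is authenticated ∨ the user is not authenticated
Case 1: Assuming the user is authenticated, then by Premise 1, access is granted.
Case 2: Assuming the user is not authenticated, then by Premise 2, access is denied.
Since one of the user is authenticated or the user is not authenticated must hold, we get access is granted or access is denied.

Access is granted or access is denied.


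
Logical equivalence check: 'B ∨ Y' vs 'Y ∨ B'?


Expression 1: B ∨ Y
Expression 2: Y ∨ B
Truth table (B Y | Expr1 Expr2):
  T T |   T     T
  T F |   T     T
  F T |   T     T
  F F |   F     F
All 4 rows agree, so the expressions are logically equivalent.

Yes


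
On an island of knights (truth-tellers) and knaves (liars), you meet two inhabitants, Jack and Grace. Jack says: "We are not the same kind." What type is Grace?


Jack says: "We are not the same kind."
Case 1: Jack is a Knight (truth-teller)
  Statement is true → they ARE different → Grace is a Knave
Case 2: Jack is a Knave (liar)
  Statement is false → they are NOT different → Grace is a Knave
In both cases, Grace is a Knave.

Knave


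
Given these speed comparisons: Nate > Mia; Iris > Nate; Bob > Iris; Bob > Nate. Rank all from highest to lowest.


Constraints: Nate > Mia; Iris > Nate; Bob > Iris; Bob > Nate
Method: at each step, the next-highest is the one remaining person who never appears on the smaller side of a constraint between remaining people.
  Step 1: remaining {Iris, Nate, Bob, Mia}; on the smaller side: {Iris, Nate, Mia} → Bob is next (Bob > Iris; Bob > Nate).
  Step 2: remaining {Iris, Nate, Mia}; on the smaller side: {Nate, Mia} → Iris is next (Iris > Nate).
  Step 3: remaining {Nate, Mia}; on the smaller side: {Mia} → Nate is next (Nate > Mia).
  Step 4: only Mia remains → lowest.
Final ranking (highest to lowest):

Bob > Iris > Nate > Mia


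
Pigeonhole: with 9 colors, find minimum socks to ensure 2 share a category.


Pigeonhole: to guarantee k in one of n categories, need (k-1)×n + 1.
k = 2, n = 9
Minimum = (2-1) × 9 + 1 = 1 × 9 + 1

10


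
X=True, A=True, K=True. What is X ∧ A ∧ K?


X = True, A = True, K = True
Expression: X ∧ A ∧ K
Step 1: X ∧ A = True AND True = True
Step 2: (True) ∧ K = True AND True = True

True


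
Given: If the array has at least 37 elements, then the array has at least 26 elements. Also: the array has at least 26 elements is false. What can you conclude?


Modus tollens: P → Q, ¬Q ⊢ ¬P
P: the array has at least 37 elements
Q: the array has at least 26 elements
We have P → Q and Q is false.
By modus tollens, P must be false.

It is not the case that the array has at least 37 elements


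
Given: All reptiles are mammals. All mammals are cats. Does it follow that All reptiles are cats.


Premise 1: All reptiles are mammals.
Premise 2: All mammals are cats.
Conclusion: All reptiles are cats.
Barbara syllogism (AAA-1): All A are B, All B are C → All A are C.
Middle term (mammals) distributed in premise 2.

Valid


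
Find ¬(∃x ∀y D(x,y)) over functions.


Original: ∃x ∀y D(x,y)
Rule: ¬∀→∃, ¬∃→∀, negate predicate.
Negation: ∀x ∃y ¬D(x,y)

∀x ∃y ¬D(x,y)


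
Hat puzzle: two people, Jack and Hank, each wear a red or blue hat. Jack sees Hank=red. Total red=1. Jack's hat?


Total red = 1, Hank = red
Red accounted for: 1
Remaining for Jack: 0
Jack's hat is blue.

blue


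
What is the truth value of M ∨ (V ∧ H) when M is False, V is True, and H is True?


M = False, V = True, H = True
Step 1: V ∧ H = True AND True = True
Step 2: M ∨ True = False OR True = True
AND evaluated first (higher precedence); then OR applied.

True


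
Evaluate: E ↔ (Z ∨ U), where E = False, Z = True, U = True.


E = False, Z = True, U = True
Step 1: Z ∨ U = True OR True = True
Step 2: E ↔ (True): true when both sides have same truth value.
Result: False ↔ True = False

False


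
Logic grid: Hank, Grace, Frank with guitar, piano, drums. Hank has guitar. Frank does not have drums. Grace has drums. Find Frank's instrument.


From clues:
  Hank → guitar
  Grace → drums
By elimination, Frank gets the remaining.

piano


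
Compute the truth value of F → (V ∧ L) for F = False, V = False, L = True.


F = False, V = False, L = True
Step 1: V ∧ L = False AND True = False
Step 2: F → (False): false only when F=True and consequent=False.
Result: True

True


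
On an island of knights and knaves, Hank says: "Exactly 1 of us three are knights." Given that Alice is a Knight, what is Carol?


Hank claims exactly 1 knights among Hank, Alice, Carol.
Given: Alice is a Knight.

Case 1: Hank is a Knight (tells truth)
  Then exactly 1 of the three are knights.
  Counting Hank, Alice: 2 knight(s) so far. Need -1 more → impossible.
Case 2: Hank is a Knave (lies)
  Then the count is NOT 1.
  If Carol = Knave, count = 1 = 1 → claim would be true, contradicts lie.
  If Carol = Knight, count = 2 ≠ 1 → lie confirmed ✓

Carol is a Knight.

Knight


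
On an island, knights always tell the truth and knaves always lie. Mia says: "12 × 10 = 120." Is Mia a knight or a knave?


Statement: "12 × 10 = 120."
Actual: 12 × 10 = 120
Claimed: 120
Statement is TRUE → Mia tells the truth → Knight

Knight


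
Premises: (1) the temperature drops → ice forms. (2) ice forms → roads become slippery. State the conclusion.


Hypothetical syllogism: P → Q, Q → R ⊢ P → R
Premise 1: the temperature drops → ice forms
Premise 2: ice forms → roads become slippery
Chain the implications: the middle term (ice forms) links the two.
Conclusion: If the temperature drops, then roads become slippery.

If the temperature drops, then roads become slippery.


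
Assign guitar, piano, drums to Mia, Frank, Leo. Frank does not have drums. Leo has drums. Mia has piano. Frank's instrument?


From clues:
  Leo → drums
  Mia → piano
By elimination, Frank gets the remaining.

guitar


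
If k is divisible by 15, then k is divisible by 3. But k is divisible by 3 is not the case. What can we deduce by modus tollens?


Modus tollens: P → Q, ¬Q ⊢ ¬P
P: k is divisible by 15
Q: k is divisible by 3
We have P → Q and Q is false.
By modus tollens, P must be false.

It is not the case that k is divisible by 15


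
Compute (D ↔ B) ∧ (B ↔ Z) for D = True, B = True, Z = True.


D = True, B = True, Z = True
Step 1: D ↔ B is true when D and B have the same value. Result: True
Step 2: B ↔ Z is true when B and Z have the same value. Result: True
Step 3: True ∧ True = True

True


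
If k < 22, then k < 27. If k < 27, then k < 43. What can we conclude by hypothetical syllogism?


Hypothetical syllogism: P → Q, Q → R ⊢ P → R
Premise 1: k < 22 → k < 27
Premise 2: k < 27 → k < 43
Chain the implications: the middle term (k < 27) links the two.
Conclusion: If k < 22, then k < 43.

If k < 22, then k < 43.


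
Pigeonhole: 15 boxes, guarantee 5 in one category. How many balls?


Pigeonhole: to guarantee k in one of n categories, need (k-1)×n + 1.
k = 5, n = 15
Minimum = (5-1) × 15 + 1 = 4 × 15 + 1

61


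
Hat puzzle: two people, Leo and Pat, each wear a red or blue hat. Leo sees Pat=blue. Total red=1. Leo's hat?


Total red = 1, Pat = blue
Red accounted for: 0
Remaining for Leo: 1
Leo's hat is red.

red


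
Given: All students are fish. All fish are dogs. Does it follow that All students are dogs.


Premise 1: All students are fish.
Premise 2: All fish are dogs.
Conclusion: All students are dogs.
Barbara syllogism (AAA-1): All A are B, All B are C → All A are C.
Middle term (fish) distributed in premise 2.

Valid


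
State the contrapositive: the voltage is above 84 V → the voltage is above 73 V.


Original: If the voltage is above 84 V, then the voltage is above 73 V
Contrapositive: If ¬Q, then ¬P
Negate Q: not (the voltage is above 73 V)
Negate P: not (the voltage is above 84 V)

If not (the voltage is above 73 V), then not (the voltage is above 84 V).


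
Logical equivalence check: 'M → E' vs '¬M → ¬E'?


Expression 1: M → E
Expression 2: ¬M → ¬E
Truth table (M E | Expr1 Expr2):
  T T |   T     T
  T F |   F     T   ← differ
  F T |   T     F   ← differ
  F F |   T     T
Counterexample: M=T, E=F gives Expr1 = F but Expr2 = T, so the expressions are NOT logically equivalent.

No


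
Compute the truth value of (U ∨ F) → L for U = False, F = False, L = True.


U = False, F = False, L = True
Step 1: U ∨ F = False OR False = False
Step 2: (False) → L: false only when antecedent=True and L=False.
Result: True

True


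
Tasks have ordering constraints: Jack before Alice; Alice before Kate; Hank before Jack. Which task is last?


Constraints: Jack before Alice; Alice before Kate; Hank before Jack
The last task can have nothing scheduled after it, so it must never appear on the left of a 'before'.
Tasks appearing before some other task: Jack, Alice, Hank.
The only task not in that list is Kate → it is last.

Kate


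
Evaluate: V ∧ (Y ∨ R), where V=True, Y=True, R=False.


V = True, Y = True, R = False
Expression: V ∧ (Y ∨ R)
Step 1: Y ∨ R = True OR False = True
Step 2: V ∧ (True) = True AND True = True

True


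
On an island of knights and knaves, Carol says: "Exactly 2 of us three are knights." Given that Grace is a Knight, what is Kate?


Carol claims exactly 2 knights among Carol, Grace, Kate.
Given: Grace is a Knight.

Case 1: Carol is a Knight (tells truth)
  Then exactly 2 of the three are knights.
  Counting Carol, Grace: 2 knight(s) so far. Need 0 more → Kate = Knave.
Case 2: Carol is a Knave (lies)
  Then the count is NOT 2.
  If Kate = Knight, count = 2 = 2 → claim would be true, contradicts lie.
  If Kate = Knave, count = 1 ≠ 2 → lie confirmed ✓

Kate is a Knave.

Knave


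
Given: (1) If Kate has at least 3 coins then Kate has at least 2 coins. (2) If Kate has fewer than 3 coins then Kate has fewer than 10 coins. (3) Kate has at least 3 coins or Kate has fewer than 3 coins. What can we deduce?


Constructive dilemma: (P → Q) ∧ (R → S), P ∨ R ⊢ Q ∨ S
Premise 1: Kate has at least 3 coins → Kate has at least 2 coins
Premise 2: Kate has fewer than 3 coins → Kate has fewer than 10 coins
Premise 3: Kate has at least 3 coins ∨ Kate has fewer than 3 coins
Case 1: Assuming Kate has at least 3 coins, then by Premise 1, Kate has at least 2 coins.
Case 2: Assuming Kate has fewer than 3 coins, then by Premise 2, Kate has fewer than 10 coins.
Since one of Kate has at least 3 coins or Kate has fewer than 3 coins must hold, we get Kate has at least 2 coins or Kate has fewer than 10 coins.

Kate has at least 2 coins or Kate has fewer than 10 coins.


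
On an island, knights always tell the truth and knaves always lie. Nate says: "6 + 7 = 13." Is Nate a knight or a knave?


Statement: "6 + 7 = 13."
Actual: 6 + 7 = 13
Claimed: 13
Statement is TRUE → Nate tells the truth → Knight

Knight


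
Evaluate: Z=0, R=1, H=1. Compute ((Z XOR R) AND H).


Z XOR R = 0^1 = 1
1 AND 1 = 1

1


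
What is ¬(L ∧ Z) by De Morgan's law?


De Morgan's law: ¬(P ∧ Q) ≡ ¬P ∨ ¬Q
¬(L ∧ Z) = ¬L ∨ ¬Z

¬L ∨ ¬Z


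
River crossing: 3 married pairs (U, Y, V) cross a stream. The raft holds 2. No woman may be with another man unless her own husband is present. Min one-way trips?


Label couples U, Y, V (H = husband, W = wife).
Counting alone: 6 people, the raft carries 2 and someone must bring it back, so each round trip nets at most +1 on the far side until the last crossing → at least 9 trips. The jealousy constraint makes 9 impossible; the shortest valid schedule has 11:
1. WU+WY →  (far: WU,WY; near: HU,HY,HV,WV)
2. WU ←       (far: WY; near: HU,HY,HV,WU,WV)
3. WU+WV →  (far: WU,WY,WV; near: HU,HY,HV)
4. WU ←       (far: WY,WV; near: HU,HY,HV,WU)
5. HY+HV →  (far: HY,WY,HV,WV; near: HU,WU)
6. HY+WY ←  (far: HV,WV; near: HU,WU,HY,WY)
7. HU+HY →  (far: HU,HY,HV,WV; near: WU,WY)
8. WV ←       (far: HU,HY,HV; near: WU,WY,WV)
9. WU+WY →  (far: HU,WU,HY,WY,HV; near: WV)
10. HV ←      (far: HU,WU,HY,WY; near: HV,WV)
11. HV+WV → (far: all six; near: empty)
In every state each wife is either with her husband or with no other man.
Minimum trips = 11

11


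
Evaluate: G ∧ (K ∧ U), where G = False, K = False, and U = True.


G = False, K = False, U = True
Step 1: K ∧ U = False AND True = False
Step 2: G ∧ False = False AND False = False
AND is true only when ALL operands are true.

False


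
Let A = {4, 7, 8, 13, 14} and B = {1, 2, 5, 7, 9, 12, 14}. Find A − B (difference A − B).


A = {4, 7, 8, 13, 14}
B = {1, 2, 5, 7, 9, 12, 14}
Operation: difference A − B
In A but not B: 4, 8, 13

{4, 8, 13}


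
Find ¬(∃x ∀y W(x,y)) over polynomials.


Original: ∃x ∀y W(x,y)
Rule: ¬∀→∃, ¬∃→∀, negate predicate.
Negation: ∀x ∃y ¬W(x,y)

∀x ∃y ¬W(x,y)


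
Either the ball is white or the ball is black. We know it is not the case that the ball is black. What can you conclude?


Disjunctive syllogism: P ∨ Q, ¬P ⊢ Q
Disjunction: the ball is white ∨ the ball is black
We know it is not the case that the ball is black.
By disjunctive syllogism, the other disjunct must be true.

The ball is white


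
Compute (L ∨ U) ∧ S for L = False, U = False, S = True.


L = False, U = False, S = True
Step 1: L ∨ U = False OR False = False
Step 2: False ∧ S = False AND True = False
OR is true when at least one operand is true; AND requires both.

False


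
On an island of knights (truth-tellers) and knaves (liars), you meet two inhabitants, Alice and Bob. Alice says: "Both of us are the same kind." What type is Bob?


Alice says: "Both of us are the same kind."
Case 1: Alice is a Knight (truth-teller)
  Statement is true → they ARE the same → Bob is also a Knight
Case 2: Alice is a Knave (liar)
  Statement is false → they are NOT the same → Bob is a Knight
In both cases, Bob is a Knight.

Knight


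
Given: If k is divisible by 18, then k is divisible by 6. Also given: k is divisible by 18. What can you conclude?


Modus ponens: P → Q, P ⊢ Q
P: k is divisible by 18
Q: k is divisible by 6
We have P → Q and P is true.
By modus ponens, Q must be true.

k is divisible by 6


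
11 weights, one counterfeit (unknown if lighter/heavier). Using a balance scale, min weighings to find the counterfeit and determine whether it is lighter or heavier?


Let n = 11. 22 possibilities (n weights × lighter/heavier); each weighing has 3 outcomes.
Bound for k weighings: say the first weighing puts j weights on each pan. If it tips, the 2j weighed weights remain suspects (each with a known direction) and k-1 weighings give 3^(k-1) outcomes; 3^(k-1) is odd, so 2j ≤ 3^(k-1) - 1. If it balances, the n - 2j unweighed weights remain with direction unknown: 2(n - 2j) ≤ 3^(k-1) - 1 by the same parity argument. Adding, n ≤ (3^(k-1) - 1) + (3^(k-1) - 1)/2 = (3^k - 3)/2, and the classical three-group strategy achieves this (3 weights in 2 weighings, 12 in 3, 39 in 4, 120 in 5).
So we need the smallest k with (3^k - 3)/2 ≥ 11.
k = 2: (3^2 - 3)/2 = 3 < 11 ✗
k = 3: (3^3 - 3)/2 = 12 ≥ 11 ✓

3


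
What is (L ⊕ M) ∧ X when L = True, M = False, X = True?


L = True, M = False, X = True
Step 1: L ⊕ M = True XOR False = True
Step 2: True ∧ X = True AND True = True
XOR true when exactly one of L,M is true; then AND with X.

True


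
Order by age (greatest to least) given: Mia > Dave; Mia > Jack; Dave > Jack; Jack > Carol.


Constraints: Mia > Dave; Mia > Jack; Dave > Jack; Jack > Carol
Method: at each step, the next-highest is the one remaining person who never appears on the smaller side of a constraint between remaining people.
  Step 1: remaining {Dave, Mia, Carol, Jack}; on the smaller side: {Dave, Carol, Jack} → Mia is next (Mia > Dave; Mia > Jack).
  Step 2: remaining {Dave, Carol, Jack}; on the smaller side: {Carol, Jack} → Dave is next (Dave > Jack).
  Step 3: remaining {Carol, Jack}; on the smaller side: {Carol} → Jack is next (Jack > Carol).
  Step 4: only Carol remains → lowest.
Final ranking (highest to lowest):

Mia > Dave > Jack > Carol


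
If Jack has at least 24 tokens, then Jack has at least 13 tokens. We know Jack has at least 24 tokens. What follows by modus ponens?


Modus ponens: P → Q, P ⊢ Q
P: Jack has at least 24 tokens
Q: Jack has at least 13 tokens
We have P → Q and P is true.
By modus ponens, Q must be true.

Jack has at least 13 tokens


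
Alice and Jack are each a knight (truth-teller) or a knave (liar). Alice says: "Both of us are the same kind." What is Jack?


Alice says: "Both of us are the same kind."
Case 1: Alice is a Knight (truth-teller)
  Statement is true → they ARE the same → Jack is also a Knight
Case 2: Alice is a Knave (liar)
  Statement is false → they are NOT the same → Jack is a Knight
In both cases, Jack is a Knight.

Knight


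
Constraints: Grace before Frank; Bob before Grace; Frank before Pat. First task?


Constraints: Grace before Frank; Bob before Grace; Frank before Pat
The first task can have nothing scheduled before it, so it must never appear on the right of a 'before'.
Tasks appearing after some 'before': Frank, Grace, Pat.
The only task not in that list is Bob → it is first.

Bob


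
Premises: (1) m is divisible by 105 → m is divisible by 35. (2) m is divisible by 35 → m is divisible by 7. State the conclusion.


Hypothetical syllogism: P → Q, Q → R ⊢ P → R
Premise 1: m is divisible by 105 → m is divisible by 35
Premise 2: m is divisible by 35 → m is divisible by 7
Chain the implications: the middle term (m is divisible by 35) links the two.
Conclusion: If m is divisible by 105, then m is divisible by 7.

If m is divisible by 105, then m is divisible by 7.


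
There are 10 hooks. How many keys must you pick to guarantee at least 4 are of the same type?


Pigeonhole: to guarantee k in one of n categories, need (k-1)×n + 1.
k = 4, n = 10
Minimum = (4-1) × 10 + 1 = 3 × 10 + 1

31


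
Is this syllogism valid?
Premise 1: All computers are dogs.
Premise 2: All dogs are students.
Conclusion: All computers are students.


Premise 1: All computers are dogs.
Premise 2: All dogs are students.
Conclusion: All computers are students.
Barbara syllogism (AAA-1): All A are B, All B are C → All A are C.
Middle term (dogs) distributed in premise 2.

Valid


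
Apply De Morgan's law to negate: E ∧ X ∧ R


De Morgan's law: ¬(P ∧ Q ∧ R) ≡ ¬P ∨ ¬Q ∨ ¬R
¬(E ∧ X ∧ R) = ¬E ∨ ¬X ∨ ¬R

¬E ∨ ¬X ∨ ¬R


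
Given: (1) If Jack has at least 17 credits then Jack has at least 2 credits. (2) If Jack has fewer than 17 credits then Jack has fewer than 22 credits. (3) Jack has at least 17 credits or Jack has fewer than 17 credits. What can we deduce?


Constructive dilemma: (P → Q) ∧ (R → S), P ∨ R ⊢ Q ∨ S
Premise 1: Jack has at least 17 credits → Jack has at least 2 credits
Premise 2: Jack has fewer than 17 credits → Jack has fewer than 22 credits
Premise 3: Jack has at least 17 credits ∨ Jack has fewer than 17 credits
Case 1: Assuming Jack has at least 17 credits, then by Premise 1, Jack has at least 2 credits.
Case 2: Assuming Jack has fewer than 17 credits, then by Premise 2, Jack has fewer than 22 credits.
Since one of Jack has at least 17 credits or Jack has fewer than 17 credits must hold, we get Jack has at least 2 credits or Jack has fewer than 22 credits.

Jack has at least 2 credits or Jack has fewer than 22 credits.


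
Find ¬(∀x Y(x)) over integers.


Original: ∀x Y(x)
Rule: ¬∀→∃, ¬∃→∀, negate predicate.
Negation: ∃x ¬Y(x)

∃x ¬Y(x)


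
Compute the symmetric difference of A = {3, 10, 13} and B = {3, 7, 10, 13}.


A = {3, 10, 13}
B = {3, 7, 10, 13}
Operation: symmetric difference
In A only: [], in B only: [7]

{7}


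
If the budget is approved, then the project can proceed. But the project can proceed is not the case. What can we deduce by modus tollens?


Modus tollens: P → Q, ¬Q ⊢ ¬P
P: the budget is approved
Q: the project can proceed
We have P → Q and Q is false.
By modus tollens, P must be false.

It is not the case that the budget is approved


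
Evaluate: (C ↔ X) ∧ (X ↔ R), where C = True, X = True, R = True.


C = True, X = True, R = True
Step 1: C ↔ X is true when C and X have the same value. Result: True
Step 2: X ↔ R is true when X and R have the same value. Result: True
Step 3: True ∧ True = True

True


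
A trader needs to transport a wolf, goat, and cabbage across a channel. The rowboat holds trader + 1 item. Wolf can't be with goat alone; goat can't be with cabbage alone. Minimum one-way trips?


1. trader+goat → 2. trader ← 3. trader+wolf → 4. trader+goat ← 5. trader+cabbage → 6. trader ← 7. trader+goat →
Minimum trips = 7

7


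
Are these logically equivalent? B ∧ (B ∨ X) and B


Expression 1: B ∧ (B ∨ X)
Expression 2: B
Truth table (B X | Expr1 Expr2):
  T T |   T     T
  T F |   T     T
  F T |   F     F
  F F |   F     F
All 4 rows agree, so the expressions are logically equivalent.

Yes


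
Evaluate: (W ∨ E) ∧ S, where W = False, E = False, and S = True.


W = False, E = False, S = True
Step 1: W ∨ E = False OR False = False
Step 2: False ∧ S = False AND True = False
OR is true when at least one operand is true; AND requires both.

False


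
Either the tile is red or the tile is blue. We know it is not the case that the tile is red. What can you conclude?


Disjunctive syllogism: P ∨ Q, ¬P ⊢ Q
Disjunction: the tile is red ∨ the tile is blue
We know it is not the case that the tile is red.
By disjunctive syllogism, the other disjunct must be true.

The tile is blue


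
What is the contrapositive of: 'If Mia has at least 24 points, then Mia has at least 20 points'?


Original: If Mia has at least 24 points, then Mia has at least 20 points
Contrapositive: If ¬Q, then ¬P
Negate Q: not (Mia has at least 20 points)
Negate P: not (Mia has at least 24 points)

If not (Mia has at least 20 points), then not (Mia has at least 24 points).


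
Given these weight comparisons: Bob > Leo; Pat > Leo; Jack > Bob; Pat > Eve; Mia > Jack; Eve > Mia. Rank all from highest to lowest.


Constraints: Bob > Leo; Pat > Leo; Jack > Bob; Pat > Eve; Mia > Jack; Eve > Mia
Method: at each step, the next-highest is the one remaining person who never appears on the smaller side of a constraint between remaining people.
  Step 1: remaining {Pat, Leo, Jack, Mia, Eve, Bob}; on the smaller side: {Leo, Jack, Mia, Eve, Bob} → Pat is next (Pat > Leo; Pat > Eve).
  Step 2: remaining {Leo, Jack, Mia, Eve, Bob}; on the smaller side: {Leo, Jack, Mia, Bob} → Eve is next (Eve > Mia).
  Step 3: remaining {Leo, Jack, Mia, Bob}; on the smaller side: {Leo, Jack, Bob} → Mia is next (Mia > Jack).
  Step 4: remaining {Leo, Jack, Bob}; on the smaller side: {Leo, Bob} → Jack is next (Jack > Bob).
  Step 5: remaining {Leo, Bob}; on the smaller side: {Leo} → Bob is next (Bob > Leo).
  Step 6: only Leo remains → lowest.
Final ranking (highest to lowest):

Pat > Eve > Mia > Jack > Bob > Leo


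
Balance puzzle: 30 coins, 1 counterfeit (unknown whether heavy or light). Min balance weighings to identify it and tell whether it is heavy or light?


Let n = 30. 60 possibilities (n coins × lighter/heavier); each weighing has 3 outcomes.
Bound for k weighings: say the first weighing puts j coins on each pan. If it tips, the 2j weighed coins remain suspects (each with a known direction) and k-1 weighings give 3^(k-1) outcomes; 3^(k-1) is odd, so 2j ≤ 3^(k-1) - 1. If it balances, the n - 2j unweighed coins remain with direction unknown: 2(n - 2j) ≤ 3^(k-1) - 1 by the same parity argument. Adding, n ≤ (3^(k-1) - 1) + (3^(k-1) - 1)/2 = (3^k - 3)/2, and the classical three-group strategy achieves this (3 coins in 2 weighings, 12 in 3, 39 in 4, 120 in 5).
So we need the smallest k with (3^k - 3)/2 ≥ 30.
k = 3: (3^3 - 3)/2 = 12 < 30 ✗
k = 4: (3^4 - 3)/2 = 39 ≥ 30 ✓

4


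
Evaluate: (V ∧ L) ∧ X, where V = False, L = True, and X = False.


V = False, L = True, X = False
Step 1: V ∧ L = False AND True = False
Step 2: False ∧ X = False AND False = False
AND is true only when ALL operands are true.

False


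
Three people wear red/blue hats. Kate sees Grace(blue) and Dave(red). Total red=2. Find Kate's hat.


Total red = 2, seen red = 1
Own red = 2 - 1 = 1
Kate's hat is red.

red


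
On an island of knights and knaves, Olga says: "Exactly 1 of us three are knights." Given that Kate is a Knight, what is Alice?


Olga claims exactly 1 knights among Olga, Kate, Alice.
Given: Kate is a Knight.

Case 1: Olga is a Knight (tells truth)
  Then exactly 1 of the three are knights.
  Counting Olga, Kate: 2 knight(s) so far. Need -1 more → impossible.
Case 2: Olga is a Knave (lies)
  Then the count is NOT 1.
  If Alice = Knave, count = 1 = 1 → claim would be true, contradicts lie.
  If Alice = Knight, count = 2 ≠ 1 → lie confirmed ✓

Alice is a Knight.

Knight


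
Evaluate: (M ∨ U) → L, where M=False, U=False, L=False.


M = False, U = False, L = False
Expression: (M ∨ U) → L
Step 1: M ∨ U = False OR False = False
Step 2: (False) → L = False → False (false only if antecedent True and consequent False) = True

True


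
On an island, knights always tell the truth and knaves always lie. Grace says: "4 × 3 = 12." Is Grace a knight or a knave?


Statement: "4 × 3 = 12."
Actual: 4 × 3 = 12
Claimed: 12
Statement is TRUE → Grace tells the truth → Knight

Knight


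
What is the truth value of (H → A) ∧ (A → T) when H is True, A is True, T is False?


H = True, A = True, T = False
Step 1: H → A is false only when H=True and A=False. Result: True
Step 2: A → T is false only when A=True and T=False. Result: False
Step 3: True ∧ False = False

False


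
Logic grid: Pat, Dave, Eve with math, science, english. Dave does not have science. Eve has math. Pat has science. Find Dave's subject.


From clues:
  Eve → math
  Pat → science
By elimination, Dave gets the remaining.

english


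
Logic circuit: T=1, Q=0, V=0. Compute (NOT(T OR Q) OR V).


T OR Q = 1
NOT(1) = 0
0 OR 0 = 0

0


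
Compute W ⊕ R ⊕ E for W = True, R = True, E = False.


W = True, R = True, E = False
Step 1: W ⊕ R = True XOR True = False
Step 2: False ⊕ E = False XOR False = False
XOR is true when an odd number of operands are true.

False


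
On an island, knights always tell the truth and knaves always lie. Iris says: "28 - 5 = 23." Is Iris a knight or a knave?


Statement: "28 - 5 = 23."
Actual: 28 - 5 = 23
Claimed: 23
Statement is TRUE → Iris tells the truth → Knight

Knight


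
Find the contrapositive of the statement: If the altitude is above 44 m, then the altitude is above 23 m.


Original: If the altitude is above 44 m, then the altitude is above 23 m
Contrapositive: If ¬Q, then ¬P
Negate Q: not (the altitude is above 23 m)
Negate P: not (the altitude is above 44 m)

If not (the altitude is above 23 m), then not (the altitude is above 44 m).


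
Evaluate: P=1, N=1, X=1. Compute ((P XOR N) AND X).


P XOR N = 1^1 = 0
0 AND 1 = 0

0


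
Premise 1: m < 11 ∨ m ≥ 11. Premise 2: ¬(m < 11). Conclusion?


Disjunctive syllogism: P ∨ Q, ¬P ⊢ Q
Disjunction: m < 11 ∨ m ≥ 11
We know it is not the case that m < 11.
By disjunctive syllogism, the other disjunct must be true.

m ≥ 11


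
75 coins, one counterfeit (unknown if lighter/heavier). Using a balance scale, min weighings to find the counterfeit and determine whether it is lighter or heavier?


Let n = 75. 150 possibilities (n coins × lighter/heavier); each weighing has 3 outcomes.
Bound for k weighings: say the first weighing puts j coins on each pan. If it tips, the 2j weighed coins remain suspects (each with a known direction) and k-1 weighings give 3^(k-1) outcomes; 3^(k-1) is odd, so 2j ≤ 3^(k-1) - 1. If it balances, the n - 2j unweighed coins remain with direction unknown: 2(n - 2j) ≤ 3^(k-1) - 1 by the same parity argument. Adding, n ≤ (3^(k-1) - 1) + (3^(k-1) - 1)/2 = (3^k - 3)/2, and the classical three-group strategy achieves this (3 coins in 2 weighings, 12 in 3, 39 in 4, 120 in 5).
So we need the smallest k with (3^k - 3)/2 ≥ 75.
k = 4: (3^4 - 3)/2 = 39 < 75 ✗
k = 5: (3^5 - 3)/2 = 120 ≥ 75 ✓

5


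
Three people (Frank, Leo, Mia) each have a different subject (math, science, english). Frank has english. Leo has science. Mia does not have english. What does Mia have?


From clues:
  Frank → english
  Leo → science
By elimination, Mia gets the remaining.

math


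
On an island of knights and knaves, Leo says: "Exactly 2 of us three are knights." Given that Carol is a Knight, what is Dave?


Leo claims exactly 2 knights among Leo, Carol, Dave.
Given: Carol is a Knight.

Case 1: Leo is a Knight (tells truth)
  Then exactly 2 of the three are knights.
  Counting Leo, Carol: 2 knight(s) so far. Need 0 more → Dave = Knave.
Case 2: Leo is a Knave (lies)
  Then the count is NOT 2.
  If Dave = Knight, count = 2 = 2 → claim would be true, contradicts lie.
  If Dave = Knave, count = 1 ≠ 2 → lie confirmed ✓

Dave is a Knave.

Knave


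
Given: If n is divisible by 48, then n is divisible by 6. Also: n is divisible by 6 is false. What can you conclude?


Modus tollens: P → Q, ¬Q ⊢ ¬P
P: n is divisible by 48
Q: n is divisible by 6
We have P → Q and Q is false.
By modus tollens, P must be false.

It is not the case that n is divisible by 48


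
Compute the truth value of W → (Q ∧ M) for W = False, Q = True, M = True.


W = False, Q = True, M = True
Step 1: Q ∧ M = True AND True = True
Step 2: W → (True): false only when W=True and consequent=False.
Result: True

True


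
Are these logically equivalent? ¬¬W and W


Expression 1: ¬¬W
Expression 2: W
Truth table (W | Expr1 Expr2):
  T |   T     T
  F |   F     F
All 2 rows agree, so the expressions are logically equivalent.

Yes


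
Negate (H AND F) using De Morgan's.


De Morgan's law: ¬(P ∧ Q) ≡ ¬P ∨ ¬Q
¬(H ∧ F) = ¬H ∨ ¬F

¬H ∨ ¬F


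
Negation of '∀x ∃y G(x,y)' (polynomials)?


Original: ∀x ∃y G(x,y)
Rule: ¬∀→∃, ¬∃→∀, negate predicate.
Negation: ∃x ∀y ¬G(x,y)

∃x ∀y ¬G(x,y)


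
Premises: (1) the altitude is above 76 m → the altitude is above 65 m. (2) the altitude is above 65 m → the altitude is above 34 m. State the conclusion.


Hypothetical syllogism: P → Q, Q → R ⊢ P → R
Premise 1: the altitude is above 76 m → the altitude is above 65 m
Premise 2: the altitude is above 65 m → the altitude is above 34 m
Chain the implications: the middle term (the altitude is above 65 m) links the two.
Conclusion: If the altitude is above 76 m, then the altitude is above 34 m.

If the altitude is above 76 m, then the altitude is above 34 m.


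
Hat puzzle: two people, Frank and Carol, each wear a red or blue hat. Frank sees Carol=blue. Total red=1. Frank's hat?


Total red = 1, Carol = blue
Red accounted for: 0
Remaining for Frank: 1
Frank's hat is red.

red


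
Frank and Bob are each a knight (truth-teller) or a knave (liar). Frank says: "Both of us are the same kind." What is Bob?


Frank says: "Both of us are the same kind."
Case 1: Frank is a Knight (truth-teller)
  Statement is true → they ARE the same → Bob is also a Knight
Case 2: Frank is a Knave (liar)
  Statement is false → they are NOT the same → Bob is a Knight
In both cases, Bob is a Knight.

Knight


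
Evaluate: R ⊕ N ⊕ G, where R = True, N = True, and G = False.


R = True, N = True, G = False
Step 1: R ⊕ N = True XOR True = False
Step 2: False ⊕ G = False XOR False = False
XOR is true when an odd number of operands are true.

False


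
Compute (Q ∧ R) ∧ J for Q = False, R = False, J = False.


Q = False, R = False, J = False
Step 1: Q ∧ R = False AND False = False
Step 2: False ∧ J = False AND False = False
AND is true only when ALL operands are true.

False


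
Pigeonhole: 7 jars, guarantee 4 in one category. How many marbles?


Pigeonhole: to guarantee k in one of n categories, need (k-1)×n + 1.
k = 4, n = 7
Minimum = (4-1) × 7 + 1 = 3 × 7 + 1

22
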